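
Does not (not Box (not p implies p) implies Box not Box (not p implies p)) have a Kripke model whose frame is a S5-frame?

1. not (not Box (not p implies p) implies Box not Box (not p implies p)), u
2. not Box (not p implies p), u
3. not Box not Box (not p implies p), u
4. not (not p implies p), v
5. not p, v
6. Box (not p implies p), w
7. not p implies p, u
8. not p implies p, v
9. not p implies p, w
10. p, u
11. p, v
Accessibility: uRu, uRv, uRw, vRu, vRv, vRw, wRu, wRv, wRw
Branch closes: p and not p both at v.
All branches of the tableau close; one closing branch shown above.

Unsatisfiable (every branch closes)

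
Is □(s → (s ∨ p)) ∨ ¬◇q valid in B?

Yes, valid

Tableau for the negation ¬(□(s → (s ∨ p)) ∨ ¬◇q):
1. ¬(□(s → (s ∨ p)) ∨ ¬◇q), u
2. ¬□(s → (s ∨ p)), u
3. ◇q, u
4. ¬(s → (s ∨ p)), v
5. s, v
6. ¬(s ∨ p), v
7. ¬s, v
8. ¬p, v
Accessibility: uRu, uRv, vRu, vRv
Branch closes: s and ¬s both at v.
Every branch of the negation's tableau closes; the branch above is one of them.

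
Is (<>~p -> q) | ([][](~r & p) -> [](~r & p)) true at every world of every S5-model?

Tableau for the negation ~((<>~p -> q) | ([][](~r & p) -> [](~r & p))):
1. ~((<>~p -> q) | ([][](~r & p) -> [](~r & p))), w0
2. ~(<>~p -> q), w0
3. ~([][](~r & p) -> [](~r & p)), w0
4. <>~p, w0
5. ~q, w0
6. [][](~r & p), w0
7. ~[](~r & p), w0
8. [](~r & p), w0
9. ~r & p, w0
10. ~r, w0
11. p, w0
12. ~p, w1
13. [](~r & p), w1
14. ~r & p, w1
15. ~r, w1
16. p, w1
Accessibility: w0Rw0, w0Rw1, w1Rw0, w1Rw1
Branch closes: p and ~p both at w1.
All branches of the negation close; one closing branch shown above.

Valid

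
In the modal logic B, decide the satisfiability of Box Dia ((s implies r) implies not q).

1. Box Dia ((s implies r) implies not q), w0
2. Dia ((s implies r) implies not q), w0
3. (s implies r) implies not q, w1
4. Dia ((s implies r) implies not q), w1
5. not q, w1
6. (s implies r) implies not q, w2
7. not q, w2
Accessibility: w0Rw0, w0Rw1, w1Rw0, w1Rw1, w1Rw2, w2Rw1, w2Rw2

Satisfiable (open branch found)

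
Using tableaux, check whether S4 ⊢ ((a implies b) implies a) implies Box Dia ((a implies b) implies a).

Tableau for the negation not (((a implies b) implies a) implies Box Dia ((a implies b) implies a)):
1. not (((a implies b) implies a) implies Box Dia ((a implies b) implies a)), w0
2. (a implies b) implies a, w0
3. not Box Dia ((a implies b) implies a), w0
4. a, w0
5. not Dia ((a implies b) implies a), w1
6. not ((a implies b) implies a), w1
7. a implies b, w1
8. not a, w1
9. b, w1
Accessibility: w0Rw0, w0Rw1, w1Rw1
The negation has an open branch (countermodel exists).

No, not valid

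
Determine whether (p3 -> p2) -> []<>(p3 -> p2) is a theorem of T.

Tableau for the negation ~((p3 -> p2) -> []<>(p3 -> p2)):
1. ~((p3 -> p2) -> []<>(p3 -> p2)), u
2. p3 -> p2, u   [~->-rule on 1]
3. ~[]<>(p3 -> p2), u   [~->-rule on 1]
4. p2, u   [->-rule on 2 (branches; this branch)]
5. ~<>(p3 -> p2), v   [~[]-rule on 3: fresh world v, uRv]
6. ~(p3 -> p2), v   [~<>-rule on 5 via vRv]
7. p3, v   [~->-rule on 6]
8. ~p2, v   [~->-rule on 6]
Accessibility: uRu, uRv, vRv
The negation has an open branch (countermodel exists).

Invalid (countermodel exists)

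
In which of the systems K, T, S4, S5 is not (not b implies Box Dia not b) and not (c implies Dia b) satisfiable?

K-tableau for the formula:
1. not (not b implies Box Dia not b) and not (c implies Dia b), u
2. not (not b implies Box Dia not b), u   [and-rule on 1]
3. not (c implies Dia b), u   [and-rule on 1]
4. not b, u   [neg-implies-rule on 2]
5. not Box Dia not b, u   [neg-implies-rule on 2]
6. c, u   [neg-implies-rule on 3]
7. not Dia b, u   [neg-implies-rule on 3]
8. not Dia not b, v   [neg-Box-rule on 5: fresh world v, uRv]
9. not b, v   [neg-Dia-rule on 7 via uRv]
Accessibility: uRv
Complete open branch: satisfiable in K.
T-tableau for the formula:
1. not (not b implies Box Dia not b) and not (c implies Dia b), u
2. not (not b implies Box Dia not b), u   [and-rule on 1]
3. not (c implies Dia b), u   [and-rule on 1]
4. not b, u   [neg-implies-rule on 2]
5. not Box Dia not b, u   [neg-implies-rule on 2]
6. c, u   [neg-implies-rule on 3]
7. not Dia b, u   [neg-implies-rule on 3]
8. not Dia not b, v   [neg-Box-rule on 5: fresh world v, uRv]
9. not b, v   [neg-Dia-rule on 7 via uRv]
10. b, v   [neg-Dia-rule on 8 via vRv]
Accessibility: uRu, uRv, vRv
Branch closes: b and not b both at v.
Every branch closes (one shown): unsatisfiable in T, hence also in S4, S5 (every S4/S5-frame is a T-frame).

K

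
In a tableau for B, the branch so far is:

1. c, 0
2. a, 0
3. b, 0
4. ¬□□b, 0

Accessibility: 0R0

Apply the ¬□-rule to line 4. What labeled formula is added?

a fresh world 1 with 0R1, and ¬□b at 1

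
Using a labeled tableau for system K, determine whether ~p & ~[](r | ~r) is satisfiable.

Unsatisfiable

1. ~p & ~[](r | ~r), u
2. ~p, u
3. ~[](r | ~r), u
4. ~(r | ~r), v
5. ~r, v
6. r, v
Accessibility: uRv
Branch closes: r and ~r both at v.
Every branch closes; the branch above is one of them.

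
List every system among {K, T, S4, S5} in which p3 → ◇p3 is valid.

K-tableau for the negation ¬(p3 → ◇p3):
1. ¬(p3 → ◇p3), w0
2. p3, w0
3. ¬◇p3, w0
Complete open branch: countermodel on a K-frame, so not valid in K.
T-tableau for the negation ¬(p3 → ◇p3):
1. ¬(p3 → ◇p3), w0
2. p3, w0
3. ¬◇p3, w0
4. ¬p3, w0
Accessibility: w0Rw0
Branch closes: p3 and ¬p3 both at w0.
Every branch closes (one shown): valid in T, hence also in S4, S5 (every theorem of T is a theorem of S4 and S5).

T, S4, S5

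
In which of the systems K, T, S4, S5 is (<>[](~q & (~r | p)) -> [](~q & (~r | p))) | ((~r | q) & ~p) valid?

S5-tableau for the negation ~((<>[](~q & (~r | p)) -> [](~q & (~r | p))) | ((~r | q) & ~p)):
1. ~((<>[](~q & (~r | p)) -> [](~q & (~r | p))) | ((~r | q) & ~p)), u
2. ~(<>[](~q & (~r | p)) -> [](~q & (~r | p))), u
3. ~((~r | q) & ~p), u
4. <>[](~q & (~r | p)), u
5. ~[](~q & (~r | p)), u
6. ~(~r | q), u
7. r, u
8. ~q, u
9. [](~q & (~r | p)), v
10. ~q & (~r | p), u
11. ~r | p, u
12. ~q & (~r | p), v
13. ~q, v
14. ~r | p, v
15. p, u
16. p, v
17. ~(~q & (~r | p)), w
18. ~q & (~r | p), w
19. ~q, w
20. ~r | p, w
21. ~(~r | p), w
22. r, w
23. ~p, w
24. p, w
Accessibility: uRu, uRv, uRw, vRu, vRv, vRw, wRu, wRv, wRw
Branch closes: p and ~p both at w.
Every branch closes (one shown): valid in S5.
S4-tableau for the negation ~((<>[](~q & (~r | p)) -> [](~q & (~r | p))) | ((~r | q) & ~p)):
1. ~((<>[](~q & (~r | p)) -> [](~q & (~r | p))) | ((~r | q) & ~p)), u
2. ~(<>[](~q & (~r | p)) -> [](~q & (~r | p))), u
3. ~((~r | q) & ~p), u
4. <>[](~q & (~r | p)), u
5. ~[](~q & (~r | p)), u
6. p, u
7. [](~q & (~r | p)), v
8. ~q & (~r | p), v
9. ~q, v
10. ~r | p, v
11. p, v
12. ~(~q & (~r | p)), w
13. ~(~r | p), w
14. r, w
15. ~p, w
Accessibility: uRu, uRv, uRw, vRv, wRw
Complete open branch: countermodel on an S4-frame, so not valid in S4, nor in K, T (the same frame is also a K-frame and a T-frame).

S5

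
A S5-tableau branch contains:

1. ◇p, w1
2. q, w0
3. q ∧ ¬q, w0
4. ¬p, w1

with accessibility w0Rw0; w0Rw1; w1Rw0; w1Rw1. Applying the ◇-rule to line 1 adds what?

a fresh world w2 with w1Rw2, and p at w2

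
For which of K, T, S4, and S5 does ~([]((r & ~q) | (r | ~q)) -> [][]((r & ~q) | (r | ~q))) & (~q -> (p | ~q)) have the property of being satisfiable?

T-tableau for the formula:
1. ~([]((r & ~q) | (r | ~q)) -> [][]((r & ~q) | (r | ~q))) & (~q -> (p | ~q)), 0
2. ~([]((r & ~q) | (r | ~q)) -> [][]((r & ~q) | (r | ~q))), 0   [&-rule on 1]
3. ~q -> (p | ~q), 0   [&-rule on 1]
4. []((r & ~q) | (r | ~q)), 0   [~->-rule on 2]
5. ~[][]((r & ~q) | (r | ~q)), 0   [~->-rule on 2]
6. (r & ~q) | (r | ~q), 0   [[]-rule on 4 via 0R0]
7. p | ~q, 0   [->-rule on 3 (branches; this branch)]
8. r | ~q, 0   [|-rule on 6 (branches; this branch)]
9. ~q, 0   [|-rule on 7 (branches; this branch)]
10. ~[]((r & ~q) | (r | ~q)), 1   [~[]-rule on 5: fresh world 1, 0R1]
11. (r & ~q) | (r | ~q), 1   [[]-rule on 4 via 0R1]
12. r | ~q, 1   [|-rule on 11 (branches; this branch)]
13. ~q, 1   [|-rule on 12 (branches; this branch)]
14. ~((r & ~q) | (r | ~q)), 2   [~[]-rule on 10: fresh world 2, 1R2]
15. ~(r & ~q), 2   [~|-rule on 14]
16. ~(r | ~q), 2   [~|-rule on 14]
17. ~r, 2   [~|-rule on 16]
18. q, 2   [~|-rule on 16]
Accessibility: 0R0, 0R1, 1R1, 1R2, 2R2
Complete open branch: satisfiable in T, hence also in K (this T-model is also a K-model).
S4-tableau for the formula:
1. ~([]((r & ~q) | (r | ~q)) -> [][]((r & ~q) | (r | ~q))) & (~q -> (p | ~q)), 0
2. ~([]((r & ~q) | (r | ~q)) -> [][]((r & ~q) | (r | ~q))), 0   [&-rule on 1]
3. ~q -> (p | ~q), 0   [&-rule on 1]
4. []((r & ~q) | (r | ~q)), 0   [~->-rule on 2]
5. ~[][]((r & ~q) | (r | ~q)), 0   [~->-rule on 2]
6. (r & ~q) | (r | ~q), 0   [[]-rule on 4 via 0R0]
7. p | ~q, 0   [->-rule on 3 (branches; this branch)]
8. r | ~q, 0   [|-rule on 6 (branches; this branch)]
9. ~q, 0   [|-rule on 7 (branches; this branch)]
10. ~[]((r & ~q) | (r | ~q)), 1   [~[]-rule on 5: fresh world 1, 0R1]
11. (r & ~q) | (r | ~q), 1   [[]-rule on 4 via 0R1]
12. r | ~q, 1   [|-rule on 11 (branches; this branch)]
13. ~q, 1   [|-rule on 12 (branches; this branch)]
14. ~((r & ~q) | (r | ~q)), 2   [~[]-rule on 10: fresh world 2, 1R2]
15. ~(r & ~q), 2   [~|-rule on 14]
16. ~(r | ~q), 2   [~|-rule on 14]
17. ~r, 2   [~|-rule on 16]
18. q, 2   [~|-rule on 16]
19. (r & ~q) | (r | ~q), 2   [[]-rule on 4 via 0R2]
20. r | ~q, 2   [|-rule on 19 (branches; this branch)]
21. ~q, 2   [|-rule on 20 (branches; this branch)]
Accessibility: 0R0, 0R1, 0R2, 1R1, 1R2, 2R2
Branch closes: q and ~q both at 2.
Every branch closes (one shown): unsatisfiable in S4, hence also in S5 (every S5-frame is an S4-frame).

K, T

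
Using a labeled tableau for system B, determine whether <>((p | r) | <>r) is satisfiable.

Yes, satisfiable

1. <>((p | r) | <>r), u
2. (p | r) | <>r, v   [<>-rule on 1: fresh world v, uRv]
3. <>r, v   [|-rule on 2 (branches; this branch)]
4. r, w   [<>-rule on 3: fresh world w, vRw]
Accessibility: uRu, uRv, vRu, vRv, vRw, wRv, wRw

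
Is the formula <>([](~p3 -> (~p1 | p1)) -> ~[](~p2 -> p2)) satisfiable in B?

Satisfiable (open branch found)

1. <>([](~p3 -> (~p1 | p1)) -> ~[](~p2 -> p2)), w0
2. [](~p3 -> (~p1 | p1)) -> ~[](~p2 -> p2), w1
3. ~[](~p2 -> p2), w1
4. ~(~p2 -> p2), w2
5. ~p2, w2
Accessibility: w0Rw0, w0Rw1, w1Rw0, w1Rw1, w1Rw2, w2Rw1, w2Rw2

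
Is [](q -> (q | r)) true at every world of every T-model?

Tableau for the negation ~[](q -> (q | r)):
1. ~[](q -> (q | r)), w0
2. ~(q -> (q | r)), w1
3. q, w1
4. ~(q | r), w1
5. ~q, w1
6. ~r, w1
Accessibility: w0Rw0, w0Rw1, w1Rw1
Branch closes: q and ~q both at w1.
All branches of the negation close; one closing branch shown above.

Valid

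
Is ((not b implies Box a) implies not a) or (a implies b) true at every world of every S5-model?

Tableau for the negation not (((not b implies Box a) implies not a) or (a implies b)):
1. not (((not b implies Box a) implies not a) or (a implies b)), w0
2. not ((not b implies Box a) implies not a), w0   [neg-or-rule on 1]
3. not (a implies b), w0   [neg-or-rule on 1]
4. not b implies Box a, w0   [neg-implies-rule on 2]
5. a, w0   [neg-implies-rule on 2]
6. not b, w0   [neg-implies-rule on 3]
7. Box a, w0   [implies-rule on 4 (branches; this branch)]
Accessibility: w0Rw0
The negation has an open branch (countermodel exists).

Invalid (countermodel exists)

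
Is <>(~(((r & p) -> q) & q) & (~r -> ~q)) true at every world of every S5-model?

Tableau for the negation ~<>(~(((r & p) -> q) & q) & (~r -> ~q)):
1. ~<>(~(((r & p) -> q) & q) & (~r -> ~q)), w0
2. ~(~(((r & p) -> q) & q) & (~r -> ~q)), w0
3. ~(~r -> ~q), w0
4. ~r, w0
5. q, w0
Accessibility: w0Rw0
The negation has an open branch (countermodel exists).

No, not valid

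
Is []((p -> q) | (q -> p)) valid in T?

Valid in T

Tableau for the negation ~[]((p -> q) | (q -> p)):
1. ~[]((p -> q) | (q -> p)), u
2. ~((p -> q) | (q -> p)), v   [~[]-rule on 1: fresh world v, uRv]
3. ~(p -> q), v   [~|-rule on 2]
4. ~(q -> p), v   [~|-rule on 2]
5. p, v   [~->-rule on 3]
6. ~q, v   [~->-rule on 3]
7. q, v   [~->-rule on 4]
8. ~p, v   [~->-rule on 4]
Accessibility: uRu, uRv, vRv
Branch closes: q and ~q both at v.
Every branch of the negation's tableau closes; the branch above is one of them.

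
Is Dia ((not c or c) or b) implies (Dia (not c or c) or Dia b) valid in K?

Tableau for the negation not (Dia ((not c or c) or b) implies (Dia (not c or c) or Dia b)):
1. not (Dia ((not c or c) or b) implies (Dia (not c or c) or Dia b)), 0
2. Dia ((not c or c) or b), 0
3. not (Dia (not c or c) or Dia b), 0
4. not Dia (not c or c), 0
5. not Dia b, 0
6. (not c or c) or b, 1
7. not (not c or c), 1
8. c, 1
9. not c, 1
Accessibility: 0R1
Branch closes: c and not c both at 1.
Every branch of the negation's tableau closes; the branch above is one of them.

Valid in K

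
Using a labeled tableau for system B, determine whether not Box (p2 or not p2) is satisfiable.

1. not Box (p2 or not p2), u
2. not (p2 or not p2), v
3. not p2, v
4. p2, v
Accessibility: uRu, uRv, vRu, vRv
Branch closes: p2 and not p2 both at v.
All branches of the tableau close; one closing branch shown above.

Unsatisfiable (every branch closes)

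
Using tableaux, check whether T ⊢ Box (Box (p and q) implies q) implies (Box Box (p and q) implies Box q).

Valid

Tableau for the negation not (Box (Box (p and q) implies q) implies (Box Box (p and q) implies Box q)):
1. not (Box (Box (p and q) implies q) implies (Box Box (p and q) implies Box q)), u
2. Box (Box (p and q) implies q), u
3. not (Box Box (p and q) implies Box q), u
4. Box Box (p and q), u
5. not Box q, u
6. Box (p and q) implies q, u
7. Box (p and q), u
8. p and q, u
9. p, u
10. q, u
11. not q, v
12. Box (p and q) implies q, v
13. Box (p and q), v
14. p and q, v
15. p, v
16. q, v
Accessibility: uRu, uRv, vRv
Branch closes: q and not q both at v.
All branches of the negation close; one closing branch shown above.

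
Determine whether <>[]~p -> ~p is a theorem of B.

Tableau for the negation ~(<>[]~p -> ~p):
1. ~(<>[]~p -> ~p), 0
2. <>[]~p, 0
3. p, 0
4. []~p, 1
5. ~p, 0
Accessibility: 0R0, 0R1, 1R0, 1R1
Branch closes: p and ~p both at 0.
All branches of the negation close; one closing branch shown above.

Valid in B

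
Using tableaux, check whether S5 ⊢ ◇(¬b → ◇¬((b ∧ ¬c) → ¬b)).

Tableau for the negation ¬◇(¬b → ◇¬((b ∧ ¬c) → ¬b)):
1. ¬◇(¬b → ◇¬((b ∧ ¬c) → ¬b)), u
2. ¬(¬b → ◇¬((b ∧ ¬c) → ¬b)), u
3. ¬b, u
4. ¬◇¬((b ∧ ¬c) → ¬b), u
5. (b ∧ ¬c) → ¬b, u
Accessibility: uRu
The negation has an open branch (countermodel exists).

No, not valid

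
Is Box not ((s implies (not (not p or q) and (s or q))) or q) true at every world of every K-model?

Invalid (countermodel exists)

Tableau for the negation not Box not ((s implies (not (not p or q) and (s or q))) or q):
1. not Box not ((s implies (not (not p or q) and (s or q))) or q), 0
2. (s implies (not (not p or q) and (s or q))) or q, 1   [neg-Box-rule on 1: fresh world 1, 0R1]
3. q, 1   [or-rule on 2 (branches; this branch)]
Accessibility: 0R1
The negation has an open branch (countermodel exists).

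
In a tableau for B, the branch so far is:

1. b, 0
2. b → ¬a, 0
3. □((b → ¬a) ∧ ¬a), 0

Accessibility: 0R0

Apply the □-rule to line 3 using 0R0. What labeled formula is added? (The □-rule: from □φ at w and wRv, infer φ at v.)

(b → ¬a) ∧ ¬a, 0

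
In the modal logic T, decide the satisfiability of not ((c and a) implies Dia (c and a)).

1. not ((c and a) implies Dia (c and a)), 0
2. c and a, 0
3. not Dia (c and a), 0
4. c, 0
5. a, 0
6. not (c and a), 0
7. not a, 0
Accessibility: 0R0
Branch closes: a and not a both at 0.
Every branch closes; the branch above is one of them.

No, unsatisfiable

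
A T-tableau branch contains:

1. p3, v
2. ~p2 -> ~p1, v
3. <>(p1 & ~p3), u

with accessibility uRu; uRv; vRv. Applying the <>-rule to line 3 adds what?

a fresh world w with uRw, and p1 & ~p3 at w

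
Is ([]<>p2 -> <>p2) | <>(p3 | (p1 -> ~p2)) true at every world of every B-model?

Valid

Tableau for the negation ~(([]<>p2 -> <>p2) | <>(p3 | (p1 -> ~p2))):
1. ~(([]<>p2 -> <>p2) | <>(p3 | (p1 -> ~p2))), u
2. ~([]<>p2 -> <>p2), u
3. ~<>(p3 | (p1 -> ~p2)), u
4. []<>p2, u
5. ~<>p2, u
6. ~(p3 | (p1 -> ~p2)), u
7. ~p3, u
8. ~(p1 -> ~p2), u
9. p1, u
10. p2, u
11. <>p2, u
12. ~p2, u
Accessibility: uRu
Branch closes: p2 and ~p2 both at u.
All branches of the negation close; one closing branch shown above.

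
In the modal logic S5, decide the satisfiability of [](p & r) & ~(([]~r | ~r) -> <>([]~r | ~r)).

Unsatisfiable

1. [](p & r) & ~(([]~r | ~r) -> <>([]~r | ~r)), w0
2. [](p & r), w0   [&-rule on 1]
3. ~(([]~r | ~r) -> <>([]~r | ~r)), w0   [&-rule on 1]
4. []~r | ~r, w0   [~->-rule on 3]
5. ~<>([]~r | ~r), w0   [~->-rule on 3]
6. p & r, w0   [[]-rule on 2 via w0Rw0]
7. p, w0   [&-rule on 6]
8. r, w0   [&-rule on 6]
9. ~([]~r | ~r), w0   [~<>-rule on 5 via w0Rw0]
10. ~[]~r, w0   [~|-rule on 9]
11. []~r, w0   [|-rule on 4 (branches; this branch)]
12. ~r, w0   [[]-rule on 11 via w0Rw0]
Accessibility: w0Rw0
Branch closes: r and ~r both at w0.
(One branch shown.) All branches close.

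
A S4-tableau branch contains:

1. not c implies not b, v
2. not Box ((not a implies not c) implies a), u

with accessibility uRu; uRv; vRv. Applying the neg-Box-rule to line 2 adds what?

a fresh world w with uRw, and not ((not a implies not c) implies a) at w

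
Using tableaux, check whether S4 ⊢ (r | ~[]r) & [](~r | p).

Invalid (countermodel exists)

Tableau for the negation ~((r | ~[]r) & [](~r | p)):
1. ~((r | ~[]r) & [](~r | p)), 0
2. ~[](~r | p), 0   [~&-rule on 1 (branches; this branch)]
3. ~(~r | p), 1   [~[]-rule on 2: fresh world 1, 0R1]
4. r, 1   [~|-rule on 3]
5. ~p, 1   [~|-rule on 3]
Accessibility: 0R0, 0R1, 1R1
The negation has an open branch (countermodel exists).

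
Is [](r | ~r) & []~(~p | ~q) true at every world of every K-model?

Invalid (countermodel exists)

Tableau for the negation ~([](r | ~r) & []~(~p | ~q)):
1. ~([](r | ~r) & []~(~p | ~q)), 0
2. ~[]~(~p | ~q), 0
3. ~p | ~q, 1
4. ~q, 1
Accessibility: 0R1
The negation has an open branch (countermodel exists).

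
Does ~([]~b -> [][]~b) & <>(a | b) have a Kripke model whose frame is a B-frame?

1. ~([]~b -> [][]~b) & <>(a | b), u
2. ~([]~b -> [][]~b), u
3. <>(a | b), u
4. []~b, u
5. ~[][]~b, u
6. ~b, u
7. a | b, v
8. ~b, v
9. a, v
10. ~[]~b, w
11. ~b, w
12. b, x
Accessibility: uRu, uRv, uRw, vRu, vRv, wRu, wRw, wRx, xRw, xRx

Yes, satisfiable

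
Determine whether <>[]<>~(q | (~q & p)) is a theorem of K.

Tableau for the negation ~<>[]<>~(q | (~q & p)):
1. ~<>[]<>~(q | (~q & p)), w0
The negation has an open branch (countermodel exists).

Not valid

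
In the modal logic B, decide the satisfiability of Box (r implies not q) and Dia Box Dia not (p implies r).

1. Box (r implies not q) and Dia Box Dia not (p implies r), w0
2. Box (r implies not q), w0
3. Dia Box Dia not (p implies r), w0
4. r implies not q, w0
5. not q, w0
6. Box Dia not (p implies r), w1
7. r implies not q, w1
8. Dia not (p implies r), w0
9. Dia not (p implies r), w1
10. not q, w1
11. not (p implies r), w2
12. p, w2
13. not r, w2
14. r implies not q, w2
15. not q, w2
16. not (p implies r), w3
17. p, w3
18. not r, w3
19. Dia not (p implies r), w3
20. not (p implies r), w4
21. p, w4
22. not r, w4
Accessibility: w0Rw0, w0Rw1, w0Rw2, w1Rw0, w1Rw1, w1Rw3, w2Rw0, w2Rw2, w3Rw1, w3Rw3, w3Rw4, w4Rw3, w4Rw4

Satisfiable (open branch found)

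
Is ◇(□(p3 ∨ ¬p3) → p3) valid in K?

Tableau for the negation ¬◇(□(p3 ∨ ¬p3) → p3):
1. ¬◇(□(p3 ∨ ¬p3) → p3), u
The negation has an open branch (countermodel exists).

Invalid (countermodel exists)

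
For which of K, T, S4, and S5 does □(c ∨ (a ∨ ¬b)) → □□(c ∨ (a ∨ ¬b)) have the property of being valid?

S4, S5

S4-tableau for the negation ¬(□(c ∨ (a ∨ ¬b)) → □□(c ∨ (a ∨ ¬b))):
1. ¬(□(c ∨ (a ∨ ¬b)) → □□(c ∨ (a ∨ ¬b))), w0
2. □(c ∨ (a ∨ ¬b)), w0   [¬→-rule on 1]
3. ¬□□(c ∨ (a ∨ ¬b)), w0   [¬→-rule on 1]
4. c ∨ (a ∨ ¬b), w0   [□-rule on 2 via w0Rw0]
5. a ∨ ¬b, w0   [∨-rule on 4 (branches; this branch)]
6. ¬b, w0   [∨-rule on 5 (branches; this branch)]
7. ¬□(c ∨ (a ∨ ¬b)), w1   [¬□-rule on 3: fresh world w1, w0Rw1]
8. c ∨ (a ∨ ¬b), w1   [□-rule on 2 via w0Rw1]
9. a ∨ ¬b, w1   [∨-rule on 8 (branches; this branch)]
10. ¬b, w1   [∨-rule on 9 (branches; this branch)]
11. ¬(c ∨ (a ∨ ¬b)), w2   [¬□-rule on 7: fresh world w2, w1Rw2]
12. ¬c, w2   [¬∨-rule on 11]
13. ¬(a ∨ ¬b), w2   [¬∨-rule on 11]
14. ¬a, w2   [¬∨-rule on 13]
15. b, w2   [¬∨-rule on 13]
16. c ∨ (a ∨ ¬b), w2   [□-rule on 2 via w0Rw2]
17. a ∨ ¬b, w2   [∨-rule on 16 (branches; this branch)]
18. ¬b, w2   [∨-rule on 17 (branches; this branch)]
Accessibility: w0Rw0, w0Rw1, w0Rw2, w1Rw1, w1Rw2, w2Rw2
Branch closes: b and ¬b both at w2.
Every branch closes (one shown): valid in S4, hence also in S5 (every theorem of S4 is a theorem of S5).
T-tableau for the negation ¬(□(c ∨ (a ∨ ¬b)) → □□(c ∨ (a ∨ ¬b))):
1. ¬(□(c ∨ (a ∨ ¬b)) → □□(c ∨ (a ∨ ¬b))), w0
2. □(c ∨ (a ∨ ¬b)), w0   [¬→-rule on 1]
3. ¬□□(c ∨ (a ∨ ¬b)), w0   [¬→-rule on 1]
4. c ∨ (a ∨ ¬b), w0   [□-rule on 2 via w0Rw0]
5. a ∨ ¬b, w0   [∨-rule on 4 (branches; this branch)]
6. ¬b, w0   [∨-rule on 5 (branches; this branch)]
7. ¬□(c ∨ (a ∨ ¬b)), w1   [¬□-rule on 3: fresh world w1, w0Rw1]
8. c ∨ (a ∨ ¬b), w1   [□-rule on 2 via w0Rw1]
9. a ∨ ¬b, w1   [∨-rule on 8 (branches; this branch)]
10. ¬b, w1   [∨-rule on 9 (branches; this branch)]
11. ¬(c ∨ (a ∨ ¬b)), w2   [¬□-rule on 7: fresh world w2, w1Rw2]
12. ¬c, w2   [¬∨-rule on 11]
13. ¬(a ∨ ¬b), w2   [¬∨-rule on 11]
14. ¬a, w2   [¬∨-rule on 13]
15. b, w2   [¬∨-rule on 13]
Accessibility: w0Rw0, w0Rw1, w1Rw1, w1Rw2, w2Rw2
Complete open branch: countermodel on a T-frame, so not valid in T, nor in K (the same frame is also a K-frame).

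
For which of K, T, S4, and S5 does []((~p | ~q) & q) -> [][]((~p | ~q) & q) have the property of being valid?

T-tableau for the negation ~([]((~p | ~q) & q) -> [][]((~p | ~q) & q)):
1. ~([]((~p | ~q) & q) -> [][]((~p | ~q) & q)), w0
2. []((~p | ~q) & q), w0
3. ~[][]((~p | ~q) & q), w0
4. (~p | ~q) & q, w0
5. ~p | ~q, w0
6. q, w0
7. ~p, w0
8. ~[]((~p | ~q) & q), w1
9. (~p | ~q) & q, w1
10. ~p | ~q, w1
11. q, w1
12. ~p, w1
13. ~((~p | ~q) & q), w2
14. ~q, w2
Accessibility: w0Rw0, w0Rw1, w1Rw1, w1Rw2, w2Rw2
Complete open branch: countermodel on a T-frame, so not valid in T, nor in K (the same frame is also a K-frame).
S4-tableau for the negation ~([]((~p | ~q) & q) -> [][]((~p | ~q) & q)):
1. ~([]((~p | ~q) & q) -> [][]((~p | ~q) & q)), w0
2. []((~p | ~q) & q), w0
3. ~[][]((~p | ~q) & q), w0
4. (~p | ~q) & q, w0
5. ~p | ~q, w0
6. q, w0
7. ~p, w0
8. ~[]((~p | ~q) & q), w1
9. (~p | ~q) & q, w1
10. ~p | ~q, w1
11. q, w1
12. ~p, w1
13. ~((~p | ~q) & q), w2
14. (~p | ~q) & q, w2
15. ~p | ~q, w2
16. q, w2
17. ~(~p | ~q), w2
18. p, w2
19. ~q, w2
Accessibility: w0Rw0, w0Rw1, w0Rw2, w1Rw1, w1Rw2, w2Rw2
Branch closes: q and ~q both at w2.
Every branch closes (one shown): valid in S4, hence also in S5 (every theorem of S4 is a theorem of S5).

S4, S5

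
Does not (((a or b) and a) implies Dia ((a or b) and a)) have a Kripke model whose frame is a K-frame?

1. not (((a or b) and a) implies Dia ((a or b) and a)), u
2. (a or b) and a, u
3. not Dia ((a or b) and a), u
4. a or b, u
5. a, u
6. b, u

Satisfiable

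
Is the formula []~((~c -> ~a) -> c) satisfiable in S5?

1. []~((~c -> ~a) -> c), w0
2. ~((~c -> ~a) -> c), w0
3. ~c -> ~a, w0
4. ~c, w0
5. ~a, w0
Accessibility: w0Rw0

Satisfiable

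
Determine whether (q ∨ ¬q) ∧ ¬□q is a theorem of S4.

Tableau for the negation ¬((q ∨ ¬q) ∧ ¬□q):
1. ¬((q ∨ ¬q) ∧ ¬□q), w0
2. □q, w0   [¬∧-rule on 1 (branches; this branch)]
3. q, w0   [□-rule on 2 via w0Rw0]
Accessibility: w0Rw0
The negation has an open branch (countermodel exists).

Invalid (countermodel exists)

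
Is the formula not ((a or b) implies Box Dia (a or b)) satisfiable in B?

1. not ((a or b) implies Box Dia (a or b)), w0
2. a or b, w0
3. not Box Dia (a or b), w0
4. b, w0
5. not Dia (a or b), w1
6. not (a or b), w0
7. not a, w0
8. not b, w0
Accessibility: w0Rw0, w0Rw1, w1Rw0, w1Rw1
Branch closes: b and not b both at w0.
All branches of the tableau close; one closing branch shown above.

Unsatisfiable (every branch closes)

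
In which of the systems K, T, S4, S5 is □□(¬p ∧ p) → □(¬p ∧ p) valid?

T, S4, S5

T-tableau for the negation ¬(□□(¬p ∧ p) → □(¬p ∧ p)):
1. ¬(□□(¬p ∧ p) → □(¬p ∧ p)), 0
2. □□(¬p ∧ p), 0
3. ¬□(¬p ∧ p), 0
4. □(¬p ∧ p), 0
5. ¬p ∧ p, 0
6. ¬p, 0
7. p, 0
Accessibility: 0R0
Branch closes: p and ¬p both at 0.
Every branch closes (one shown): valid in T, hence also in S4, S5 (every theorem of T is a theorem of S4 and S5).
K-tableau for the negation ¬(□□(¬p ∧ p) → □(¬p ∧ p)):
1. ¬(□□(¬p ∧ p) → □(¬p ∧ p)), 0
2. □□(¬p ∧ p), 0
3. ¬□(¬p ∧ p), 0
4. ¬(¬p ∧ p), 1
5. □(¬p ∧ p), 1
6. ¬p, 1
Accessibility: 0R1
Complete open branch: countermodel on a K-frame, so not valid in K.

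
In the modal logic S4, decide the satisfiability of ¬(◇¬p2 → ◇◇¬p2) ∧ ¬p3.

1. ¬(◇¬p2 → ◇◇¬p2) ∧ ¬p3, w0
2. ¬(◇¬p2 → ◇◇¬p2), w0
3. ¬p3, w0
4. ◇¬p2, w0
5. ¬◇◇¬p2, w0
6. ¬◇¬p2, w0
7. p2, w0
8. ¬p2, w1
9. ¬◇¬p2, w1
10. p2, w1
Accessibility: w0Rw0, w0Rw1, w1Rw1
Branch closes: p2 and ¬p2 both at w1.
Every branch closes; the branch above is one of them.

No, unsatisfiable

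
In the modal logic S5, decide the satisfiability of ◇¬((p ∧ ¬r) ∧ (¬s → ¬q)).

1. ◇¬((p ∧ ¬r) ∧ (¬s → ¬q)), u
2. ¬((p ∧ ¬r) ∧ (¬s → ¬q)), v
3. ¬(¬s → ¬q), v
4. ¬s, v
5. q, v
Accessibility: uRu, uRv, vRu, vRv

Satisfiable (open branch found)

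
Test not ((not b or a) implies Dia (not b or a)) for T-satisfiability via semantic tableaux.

Unsatisfiable

1. not ((not b or a) implies Dia (not b or a)), 0
2. not b or a, 0
3. not Dia (not b or a), 0
4. not (not b or a), 0
5. b, 0
6. not a, 0
7. a, 0
Accessibility: 0R0
Branch closes: a and not a both at 0.
(One branch shown.) All branches close.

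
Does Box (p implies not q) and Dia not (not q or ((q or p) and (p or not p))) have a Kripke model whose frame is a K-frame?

1. Box (p implies not q) and Dia not (not q or ((q or p) and (p or not p))), w0
2. Box (p implies not q), w0   [and-rule on 1]
3. Dia not (not q or ((q or p) and (p or not p))), w0   [and-rule on 1]
4. not (not q or ((q or p) and (p or not p))), w1   [Dia-rule on 3: fresh world w1, w0Rw1]
5. q, w1   [neg-or-rule on 4]
6. not ((q or p) and (p or not p)), w1   [neg-or-rule on 4]
7. p implies not q, w1   [Box-rule on 2 via w0Rw1]
8. not (p or not p), w1   [neg-and-rule on 6 (branches; this branch)]
9. not p, w1   [neg-or-rule on 8]
10. p, w1   [neg-or-rule on 8]
Accessibility: w0Rw1
Branch closes: p and not p both at w1.
Every branch closes; the branch above is one of them.

No, unsatisfiable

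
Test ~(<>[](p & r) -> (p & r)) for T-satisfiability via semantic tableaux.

1. ~(<>[](p & r) -> (p & r)), w0
2. <>[](p & r), w0   [~->-rule on 1]
3. ~(p & r), w0   [~->-rule on 1]
4. ~r, w0   [~&-rule on 3 (branches; this branch)]
5. [](p & r), w1   [<>-rule on 2: fresh world w1, w0Rw1]
6. p & r, w1   [[]-rule on 5 via w1Rw1]
7. p, w1   [&-rule on 6]
8. r, w1   [&-rule on 6]
Accessibility: w0Rw0, w0Rw1, w1Rw1

Yes, satisfiable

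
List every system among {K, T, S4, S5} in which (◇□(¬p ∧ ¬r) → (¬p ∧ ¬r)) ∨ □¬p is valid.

S5-tableau for the negation ¬((◇□(¬p ∧ ¬r) → (¬p ∧ ¬r)) ∨ □¬p):
1. ¬((◇□(¬p ∧ ¬r) → (¬p ∧ ¬r)) ∨ □¬p), w0
2. ¬(◇□(¬p ∧ ¬r) → (¬p ∧ ¬r)), w0   [¬∨-rule on 1]
3. ¬□¬p, w0   [¬∨-rule on 1]
4. ◇□(¬p ∧ ¬r), w0   [¬→-rule on 2]
5. ¬(¬p ∧ ¬r), w0   [¬→-rule on 2]
6. r, w0   [¬∧-rule on 5 (branches; this branch)]
7. p, w1   [¬□-rule on 3: fresh world w1, w0Rw1]
8. □(¬p ∧ ¬r), w2   [◇-rule on 4: fresh world w2, w0Rw2]
9. ¬p ∧ ¬r, w0   [□-rule on 8 via w2Rw0]
10. ¬p, w0   [∧-rule on 9]
11. ¬r, w0   [∧-rule on 9]
Accessibility: w0Rw0, w0Rw1, w0Rw2, w1Rw0, w1Rw1, w1Rw2, w2Rw0, w2Rw1, w2Rw2
Branch closes: r and ¬r both at w0.
Every branch closes (one shown): valid in S5.
S4-tableau for the negation ¬((◇□(¬p ∧ ¬r) → (¬p ∧ ¬r)) ∨ □¬p):
1. ¬((◇□(¬p ∧ ¬r) → (¬p ∧ ¬r)) ∨ □¬p), w0
2. ¬(◇□(¬p ∧ ¬r) → (¬p ∧ ¬r)), w0   [¬∨-rule on 1]
3. ¬□¬p, w0   [¬∨-rule on 1]
4. ◇□(¬p ∧ ¬r), w0   [¬→-rule on 2]
5. ¬(¬p ∧ ¬r), w0   [¬→-rule on 2]
6. r, w0   [¬∧-rule on 5 (branches; this branch)]
7. p, w1   [¬□-rule on 3: fresh world w1, w0Rw1]
8. □(¬p ∧ ¬r), w2   [◇-rule on 4: fresh world w2, w0Rw2]
9. ¬p ∧ ¬r, w2   [□-rule on 8 via w2Rw2]
10. ¬p, w2   [∧-rule on 9]
11. ¬r, w2   [∧-rule on 9]
Accessibility: w0Rw0, w0Rw1, w0Rw2, w1Rw1, w2Rw2
Complete open branch: countermodel on an S4-frame, so not valid in S4, nor in K, T (the same frame is also a K-frame and a T-frame).

S5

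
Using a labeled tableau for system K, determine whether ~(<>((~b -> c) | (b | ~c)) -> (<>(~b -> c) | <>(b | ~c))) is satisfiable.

1. ~(<>((~b -> c) | (b | ~c)) -> (<>(~b -> c) | <>(b | ~c))), w0
2. <>((~b -> c) | (b | ~c)), w0
3. ~(<>(~b -> c) | <>(b | ~c)), w0
4. ~<>(~b -> c), w0
5. ~<>(b | ~c), w0
6. (~b -> c) | (b | ~c), w1
7. ~(~b -> c), w1
8. ~b, w1
9. ~c, w1
10. ~(b | ~c), w1
11. c, w1
Accessibility: w0Rw1
Branch closes: c and ~c both at w1.
Every branch closes; the branch above is one of them.

Unsatisfiable (every branch closes)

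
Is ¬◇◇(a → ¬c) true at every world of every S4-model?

No, not valid

Tableau for the negation ◇◇(a → ¬c):
1. ◇◇(a → ¬c), u
2. ◇(a → ¬c), v
3. a → ¬c, w
4. ¬c, w
Accessibility: uRu, uRv, uRw, vRv, vRw, wRw
The negation has an open branch (countermodel exists).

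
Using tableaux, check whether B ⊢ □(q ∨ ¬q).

Yes, valid

Tableau for the negation ¬□(q ∨ ¬q):
1. ¬□(q ∨ ¬q), 0
2. ¬(q ∨ ¬q), 1   [¬□-rule on 1: fresh world 1, 0R1]
3. ¬q, 1   [¬∨-rule on 2]
4. q, 1   [¬∨-rule on 2]
Accessibility: 0R0, 0R1, 1R0, 1R1
Branch closes: q and ¬q both at 1.
Every branch of the negation's tableau closes; the branch above is one of them.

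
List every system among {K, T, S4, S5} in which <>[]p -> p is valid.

S4-tableau for the negation ~(<>[]p -> p):
1. ~(<>[]p -> p), u
2. <>[]p, u
3. ~p, u
4. []p, v
5. p, v
Accessibility: uRu, uRv, vRv
Complete open branch: countermodel on an S4-frame, so not valid in S4, nor in K, T (the same frame is also a K-frame and a T-frame).
S5-tableau for the negation ~(<>[]p -> p):
1. ~(<>[]p -> p), u
2. <>[]p, u
3. ~p, u
4. []p, v
5. p, u
Accessibility: uRu, uRv, vRu, vRv
Branch closes: p and ~p both at u.
Every branch closes (one shown): valid in S5.

S5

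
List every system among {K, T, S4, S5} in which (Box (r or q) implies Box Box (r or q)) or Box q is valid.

T-tableau for the negation not ((Box (r or q) implies Box Box (r or q)) or Box q):
1. not ((Box (r or q) implies Box Box (r or q)) or Box q), w0
2. not (Box (r or q) implies Box Box (r or q)), w0   [neg-or-rule on 1]
3. not Box q, w0   [neg-or-rule on 1]
4. Box (r or q), w0   [neg-implies-rule on 2]
5. not Box Box (r or q), w0   [neg-implies-rule on 2]
6. r or q, w0   [Box-rule on 4 via w0Rw0]
7. q, w0   [or-rule on 6 (branches; this branch)]
8. not q, w1   [neg-Box-rule on 3: fresh world w1, w0Rw1]
9. r or q, w1   [Box-rule on 4 via w0Rw1]
10. r, w1   [or-rule on 9 (branches; this branch)]
11. not Box (r or q), w2   [neg-Box-rule on 5: fresh world w2, w0Rw2]
12. r or q, w2   [Box-rule on 4 via w0Rw2]
13. q, w2   [or-rule on 12 (branches; this branch)]
14. not (r or q), w3   [neg-Box-rule on 11: fresh world w3, w2Rw3]
15. not r, w3   [neg-or-rule on 14]
16. not q, w3   [neg-or-rule on 14]
Accessibility: w0Rw0, w0Rw1, w0Rw2, w1Rw1, w2Rw2, w2Rw3, w3Rw3
Complete open branch: countermodel on a T-frame, so not valid in T, nor in K (the same frame is also a K-frame).
S4-tableau for the negation not ((Box (r or q) implies Box Box (r or q)) or Box q):
1. not ((Box (r or q) implies Box Box (r or q)) or Box q), w0
2. not (Box (r or q) implies Box Box (r or q)), w0   [neg-or-rule on 1]
3. not Box q, w0   [neg-or-rule on 1]
4. Box (r or q), w0   [neg-implies-rule on 2]
5. not Box Box (r or q), w0   [neg-implies-rule on 2]
6. r or q, w0   [Box-rule on 4 via w0Rw0]
7. q, w0   [or-rule on 6 (branches; this branch)]
8. not q, w1   [neg-Box-rule on 3: fresh world w1, w0Rw1]
9. r or q, w1   [Box-rule on 4 via w0Rw1]
10. r, w1   [or-rule on 9 (branches; this branch)]
11. not Box (r or q), w2   [neg-Box-rule on 5: fresh world w2, w0Rw2]
12. r or q, w2   [Box-rule on 4 via w0Rw2]
13. q, w2   [or-rule on 12 (branches; this branch)]
14. not (r or q), w3   [neg-Box-rule on 11: fresh world w3, w2Rw3]
15. not r, w3   [neg-or-rule on 14]
16. not q, w3   [neg-or-rule on 14]
17. r or q, w3   [Box-rule on 4 via w0Rw3]
18. q, w3   [or-rule on 17 (branches; this branch)]
Accessibility: w0Rw0, w0Rw1, w0Rw2, w0Rw3, w1Rw1, w2Rw2, w2Rw3, w3Rw3
Branch closes: q and not q both at w3.
Every branch closes (one shown): valid in S4, hence also in S5 (every theorem of S4 is a theorem of S5).

S4, S5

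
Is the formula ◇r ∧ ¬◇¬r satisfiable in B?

Satisfiable (open branch found)

1. ◇r ∧ ¬◇¬r, w0
2. ◇r, w0   [∧-rule on 1]
3. ¬◇¬r, w0   [∧-rule on 1]
4. r, w0   [¬◇-rule on 3 via w0Rw0]
5. r, w1   [◇-rule on 2: fresh world w1, w0Rw1]
Accessibility: w0Rw0, w0Rw1, w1Rw0, w1Rw1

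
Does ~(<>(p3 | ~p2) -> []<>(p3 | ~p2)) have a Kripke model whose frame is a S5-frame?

Unsatisfiable

1. ~(<>(p3 | ~p2) -> []<>(p3 | ~p2)), 0
2. <>(p3 | ~p2), 0
3. ~[]<>(p3 | ~p2), 0
4. p3 | ~p2, 1
5. ~p2, 1
6. ~<>(p3 | ~p2), 2
7. ~(p3 | ~p2), 0
8. ~p3, 0
9. p2, 0
10. ~(p3 | ~p2), 1
11. ~p3, 1
12. p2, 1
Accessibility: 0R0, 0R1, 0R2, 1R0, 1R1, 1R2, 2R0, 2R1, 2R2
Branch closes: p2 and ~p2 both at 1.
Every branch closes; the branch above is one of them.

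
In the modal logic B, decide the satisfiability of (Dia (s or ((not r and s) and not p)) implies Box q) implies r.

Satisfiable

1. (Dia (s or ((not r and s) and not p)) implies Box q) implies r, 0
2. r, 0   [implies-rule on 1 (branches; this branch)]
Accessibility: 0R0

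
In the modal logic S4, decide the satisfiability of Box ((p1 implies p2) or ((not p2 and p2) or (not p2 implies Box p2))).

1. Box ((p1 implies p2) or ((not p2 and p2) or (not p2 implies Box p2))), w0
2. (p1 implies p2) or ((not p2 and p2) or (not p2 implies Box p2)), w0
3. (not p2 and p2) or (not p2 implies Box p2), w0
4. not p2 implies Box p2, w0
5. Box p2, w0
6. p2, w0
Accessibility: w0Rw0

Satisfiable (open branch found)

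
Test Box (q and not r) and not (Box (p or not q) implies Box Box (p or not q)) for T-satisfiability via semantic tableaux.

Yes, satisfiable

1. Box (q and not r) and not (Box (p or not q) implies Box Box (p or not q)), w0
2. Box (q and not r), w0
3. not (Box (p or not q) implies Box Box (p or not q)), w0
4. Box (p or not q), w0
5. not Box Box (p or not q), w0
6. q and not r, w0
7. q, w0
8. not r, w0
9. p or not q, w0
10. p, w0
11. not Box (p or not q), w1
12. q and not r, w1
13. q, w1
14. not r, w1
15. p or not q, w1
16. p, w1
17. not (p or not q), w2
18. not p, w2
19. q, w2
Accessibility: w0Rw0, w0Rw1, w1Rw1, w1Rw2, w2Rw2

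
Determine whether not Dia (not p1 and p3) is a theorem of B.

Tableau for the negation Dia (not p1 and p3):
1. Dia (not p1 and p3), w0
2. not p1 and p3, w1
3. not p1, w1
4. p3, w1
Accessibility: w0Rw0, w0Rw1, w1Rw0, w1Rw1
The negation has an open branch (countermodel exists).

Not valid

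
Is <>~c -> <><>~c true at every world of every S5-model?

Valid

Tableau for the negation ~(<>~c -> <><>~c):
1. ~(<>~c -> <><>~c), 0
2. <>~c, 0
3. ~<><>~c, 0
4. ~<>~c, 0
5. c, 0
6. ~c, 1
7. ~<>~c, 1
8. c, 1
Accessibility: 0R0, 0R1, 1R0, 1R1
Branch closes: c and ~c both at 1.
All branches of the negation close; one closing branch shown above.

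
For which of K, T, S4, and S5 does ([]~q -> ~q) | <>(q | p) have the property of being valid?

T, S4, S5

K-tableau for the negation ~(([]~q -> ~q) | <>(q | p)):
1. ~(([]~q -> ~q) | <>(q | p)), 0
2. ~([]~q -> ~q), 0
3. ~<>(q | p), 0
4. []~q, 0
5. q, 0
Complete open branch: countermodel on a K-frame, so not valid in K.
T-tableau for the negation ~(([]~q -> ~q) | <>(q | p)):
1. ~(([]~q -> ~q) | <>(q | p)), 0
2. ~([]~q -> ~q), 0
3. ~<>(q | p), 0
4. []~q, 0
5. q, 0
6. ~(q | p), 0
7. ~q, 0
8. ~p, 0
Accessibility: 0R0
Branch closes: q and ~q both at 0.
Every branch closes (one shown): valid in T, hence also in S4, S5 (every theorem of T is a theorem of S4 and S5).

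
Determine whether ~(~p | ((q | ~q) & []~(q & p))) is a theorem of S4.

Invalid (countermodel exists)

Tableau for the negation ~p | ((q | ~q) & []~(q & p)):
1. ~p | ((q | ~q) & []~(q & p)), u
2. (q | ~q) & []~(q & p), u   [|-rule on 1 (branches; this branch)]
3. q | ~q, u   [&-rule on 2]
4. []~(q & p), u   [&-rule on 2]
5. ~(q & p), u   [[]-rule on 4 via uRu]
6. ~q, u   [|-rule on 3 (branches; this branch)]
7. ~p, u   [~&-rule on 5 (branches; this branch)]
Accessibility: uRu
The negation has an open branch (countermodel exists).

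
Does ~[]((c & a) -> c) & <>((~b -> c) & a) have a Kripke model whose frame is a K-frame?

Unsatisfiable

1. ~[]((c & a) -> c) & <>((~b -> c) & a), u
2. ~[]((c & a) -> c), u   [&-rule on 1]
3. <>((~b -> c) & a), u   [&-rule on 1]
4. ~((c & a) -> c), v   [~[]-rule on 2: fresh world v, uRv]
5. c & a, v   [~->-rule on 4]
6. ~c, v   [~->-rule on 4]
7. c, v   [&-rule on 5]
8. a, v   [&-rule on 5]
Accessibility: uRv
Branch closes: c and ~c both at v.
Every branch closes; the branch above is one of them.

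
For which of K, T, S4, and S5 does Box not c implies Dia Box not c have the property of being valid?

K-tableau for the negation not (Box not c implies Dia Box not c):
1. not (Box not c implies Dia Box not c), u
2. Box not c, u
3. not Dia Box not c, u
Complete open branch: countermodel on a K-frame, so not valid in K.
T-tableau for the negation not (Box not c implies Dia Box not c):
1. not (Box not c implies Dia Box not c), u
2. Box not c, u
3. not Dia Box not c, u
4. not c, u
5. not Box not c, u
6. c, v
7. not c, v
Accessibility: uRu, uRv, vRv
Branch closes: c and not c both at v.
Every branch closes (one shown): valid in T, hence also in S4, S5 (every theorem of T is a theorem of S4 and S5).

T, S4, S5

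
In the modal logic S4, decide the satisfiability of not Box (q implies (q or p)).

1. not Box (q implies (q or p)), 0
2. not (q implies (q or p)), 1
3. q, 1
4. not (q or p), 1
5. not q, 1
6. not p, 1
Accessibility: 0R0, 0R1, 1R1
Branch closes: q and not q both at 1.
All branches of the tableau close; one closing branch shown above.

No, unsatisfiable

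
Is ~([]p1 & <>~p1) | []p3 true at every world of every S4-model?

Valid in S4

Tableau for the negation ~(~([]p1 & <>~p1) | []p3):
1. ~(~([]p1 & <>~p1) | []p3), w0
2. []p1 & <>~p1, w0
3. ~[]p3, w0
4. []p1, w0
5. <>~p1, w0
6. p1, w0
7. ~p3, w1
8. p1, w1
9. ~p1, w2
10. p1, w2
Accessibility: w0Rw0, w0Rw1, w0Rw2, w1Rw1, w2Rw2
Branch closes: p1 and ~p1 both at w2.
All branches of the negation close; one closing branch shown above.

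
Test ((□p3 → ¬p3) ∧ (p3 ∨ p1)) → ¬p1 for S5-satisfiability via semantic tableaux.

1. ((□p3 → ¬p3) ∧ (p3 ∨ p1)) → ¬p1, u
2. ¬p1, u
Accessibility: uRu

Satisfiable (open branch found)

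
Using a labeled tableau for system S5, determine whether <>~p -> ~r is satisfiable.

1. <>~p -> ~r, 0
2. ~r, 0
Accessibility: 0R0

Yes, satisfiable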